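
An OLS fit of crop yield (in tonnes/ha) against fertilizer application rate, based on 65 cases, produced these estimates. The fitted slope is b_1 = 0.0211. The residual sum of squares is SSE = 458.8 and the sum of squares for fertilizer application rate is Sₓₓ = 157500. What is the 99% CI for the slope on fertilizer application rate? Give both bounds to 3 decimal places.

(0.003, 0.039)

MSE = SSE/(n − 2) = 458.8/63 = 7.28254.
SE(b_1) = √(MSE/Sₓₓ) = √(7.28254/157500) = 0.00679988.
df = n − 2 = 63.
t* = t_{0.005, 63} = 2.656145.
Margin = t* × SE = 2.656145 × 0.00679988 = 0.01806.
CI: 0.0211 ± 0.01806 → (0.003, 0.039).
With 99% confidence, each one-unit increase in fertilizer application rate is associated with a change of between 0.003 and 0.039 tonnes/ha in crop yield.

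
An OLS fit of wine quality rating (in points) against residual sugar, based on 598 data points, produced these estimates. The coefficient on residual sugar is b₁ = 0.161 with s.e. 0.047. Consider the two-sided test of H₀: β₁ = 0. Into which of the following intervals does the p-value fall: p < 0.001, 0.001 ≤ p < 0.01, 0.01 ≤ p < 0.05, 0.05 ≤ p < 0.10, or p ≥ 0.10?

t = 0.161 / 0.047 = 3.426.
df = n − 2 = 598 − 2 = 596.
Two-sided p = 2·P(T_{596} > |t|) ≈ 0.0007.
So p < 0.001.

p < 0.001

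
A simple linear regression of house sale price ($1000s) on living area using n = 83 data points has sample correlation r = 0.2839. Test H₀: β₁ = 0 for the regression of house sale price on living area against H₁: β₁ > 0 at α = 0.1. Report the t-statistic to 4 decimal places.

t = r·√(n − 2)/√(1 − r²) = 0.2839·√81/√0.919401 = 2.6647.
df = n − 2 = 81.
One-sided p ≈ 0.0046, which is < 0.1, so reject H₀.
There is evidence of a linear association between living area and house sale price.

t = 2.6647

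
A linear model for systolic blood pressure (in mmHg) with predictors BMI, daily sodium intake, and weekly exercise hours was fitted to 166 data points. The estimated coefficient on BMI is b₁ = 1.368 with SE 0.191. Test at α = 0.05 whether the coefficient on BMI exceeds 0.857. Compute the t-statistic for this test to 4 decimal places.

t = 2.6754

H₀: β₁ = 0.857 vs H₁: β₁ > 0.857.
t = (b₁ − β₁⁰)/SE = (1.368 − 0.857) / 0.191 = 2.6754.
df = n − k − 1 = 166 − 3 − 1 = 162.
One-sided p ≈ 0.0041, which is < 0.05, so reject H₀.
There is evidence that the true slope on BMI exceeds 0.857 mmHg per unit, holding the other predictors fixed.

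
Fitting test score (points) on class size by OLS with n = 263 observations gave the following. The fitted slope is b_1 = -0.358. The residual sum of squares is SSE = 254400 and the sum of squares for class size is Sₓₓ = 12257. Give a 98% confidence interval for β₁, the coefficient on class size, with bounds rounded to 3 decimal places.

MSE = SSE/(n − 2) = 254400/261 = 974.713.
SE(b_1) = √(MSE/Sₓₓ) = √(974.713/12257) = 0.281998.
df = n − 2 = 261.
t* = t_{0.01, 261} = 2.34072.
Margin = t* × SE = 2.34072 × 0.281998 = 0.66008.
CI: -0.358 ± 0.66008 → (-1.018, 0.302).
With 98% confidence, each one-unit increase in class size is associated with a change of between -1.018 and 0.302 points in test score.

(-1.018, 0.302)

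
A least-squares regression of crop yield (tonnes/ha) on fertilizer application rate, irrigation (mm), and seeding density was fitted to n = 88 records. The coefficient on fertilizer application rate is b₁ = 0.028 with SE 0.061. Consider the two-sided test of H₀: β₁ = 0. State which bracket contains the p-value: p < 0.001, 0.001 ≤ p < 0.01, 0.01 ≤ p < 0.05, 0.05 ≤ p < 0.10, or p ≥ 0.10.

p ≥ 0.10

t = 0.028 / 0.061 = 0.459.
df = n − k − 1 = 88 − 3 − 1 = 84.
Two-sided p = 2·P(T_{84} > |t|) ≈ 0.6474.
So p ≥ 0.10.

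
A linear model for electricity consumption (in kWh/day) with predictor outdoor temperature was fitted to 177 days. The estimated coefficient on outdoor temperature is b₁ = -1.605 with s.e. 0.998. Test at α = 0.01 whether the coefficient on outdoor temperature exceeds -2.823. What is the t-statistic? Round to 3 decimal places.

H₀: β₁ = -2.823 vs H₁: β₁ > -2.823.
t = (b₁ − β₁⁰)/SE = (-1.605 − (-2.823)) / 0.998 = 1.220.
df = n − 2 = 177 − 2 = 175.
One-sided p ≈ 0.1120, which is ≥ 0.01, so fail to reject H₀.
The data do not give significant evidence that the true slope on outdoor temperature exceeds -2.823 kWh/day per unit.

t = 1.220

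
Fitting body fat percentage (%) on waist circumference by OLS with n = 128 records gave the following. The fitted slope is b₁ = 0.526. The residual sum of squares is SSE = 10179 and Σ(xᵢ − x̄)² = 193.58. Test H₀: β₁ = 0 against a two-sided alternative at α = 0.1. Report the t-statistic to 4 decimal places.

MSE = SSE/(n − 2) = 10179/126 = 80.7857.
SE(b₁) = √(MSE/Sₓₓ) = √(80.7857/193.58) = 0.646007.
t = 0.526 / 0.646007 = 0.8142.
df = n − 2 = 126.
Two-sided p ≈ 0.4170, which is ≥ 0.1, so fail to reject H₀.
The data do not give significant evidence of an association between waist circumference and body fat percentage.

t = 0.8142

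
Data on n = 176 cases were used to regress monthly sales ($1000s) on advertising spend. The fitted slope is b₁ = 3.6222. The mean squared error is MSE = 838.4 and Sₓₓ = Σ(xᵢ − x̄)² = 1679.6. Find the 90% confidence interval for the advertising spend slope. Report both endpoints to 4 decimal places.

SE(b₁) = √(MSE/Sₓₓ) = √(838.4/1679.6) = 0.706517.
df = n − 2 = 174.
t* = t_{0.05, 174} = 1.653658.
Margin = t* × SE = 1.653658 × 0.706517 = 1.168338.
CI: 3.6222 ± 1.168338 → (2.4539, 4.7905).
With 90% confidence, each one-unit increase in advertising spend is associated with a change of between 2.4539 and 4.7905 $1000s in monthly sales.

(2.4539, 4.7905)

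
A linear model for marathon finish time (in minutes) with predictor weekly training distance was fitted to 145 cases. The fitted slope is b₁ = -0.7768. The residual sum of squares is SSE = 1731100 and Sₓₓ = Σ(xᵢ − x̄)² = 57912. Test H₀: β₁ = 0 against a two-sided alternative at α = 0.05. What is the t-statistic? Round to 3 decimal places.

t = -1.699

MSE = SSE/(n − 2) = 1731100/143 = 12105.6.
SE(b₁) = √(MSE/Sₓₓ) = √(12105.6/57912) = 0.457203.
t = -0.7768 / 0.457203 = -1.699.
df = n − 2 = 143.
Two-sided p ≈ 0.0915, which is ≥ 0.05, so fail to reject H₀.
The data do not give significant evidence of an association between weekly training distance and marathon finish time.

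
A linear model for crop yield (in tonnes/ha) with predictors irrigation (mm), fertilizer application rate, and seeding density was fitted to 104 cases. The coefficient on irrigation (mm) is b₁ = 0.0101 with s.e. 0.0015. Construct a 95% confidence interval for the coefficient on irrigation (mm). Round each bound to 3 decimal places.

df = n − k − 1 = 104 − 3 − 1 = 100.
t* = t_{0.025, 100} = 1.983972.
Margin = t* × SE = 1.983972 × 0.0015 = 0.00298.
CI: 0.0101 ± 0.00298 → (0.007, 0.013).
With 95% confidence, each one-unit increase in irrigation (mm) is associated with a change of between 0.007 and 0.013 tonnes/ha in crop yield, holding the other predictors fixed.

(0.007, 0.013)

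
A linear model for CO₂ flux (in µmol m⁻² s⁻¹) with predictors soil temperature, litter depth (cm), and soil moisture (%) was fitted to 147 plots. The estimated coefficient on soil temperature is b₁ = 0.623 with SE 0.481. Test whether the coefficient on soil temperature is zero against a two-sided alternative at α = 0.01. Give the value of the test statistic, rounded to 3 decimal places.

t = 1.295

H₀: β₁ = 0 vs H₁: β₁ ≠ 0.
t = (b₁ − β₁⁰)/SE = 0.623 / 0.481 = 1.295.
df = n − k − 1 = 147 − 3 − 1 = 143.
Two-sided p ≈ 0.1973, which is ≥ 0.01, so fail to reject H₀.
The data do not give significant evidence of an association between soil temperature and CO₂ flux, after adjusting for the other predictors.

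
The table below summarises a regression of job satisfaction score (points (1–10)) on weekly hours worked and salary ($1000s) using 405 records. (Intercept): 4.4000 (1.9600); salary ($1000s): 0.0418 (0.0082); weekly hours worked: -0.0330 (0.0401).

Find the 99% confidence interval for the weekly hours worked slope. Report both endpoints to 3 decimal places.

Read off: b = -0.0330, SE = 0.0401 for weekly hours worked.
df = n − k − 1 = 405 − 2 − 1 = 402.
t* = t_{0.005, 402} = 2.588114.
Margin = t* × SE = 2.588114 × 0.0401 = 0.10378.
CI: -0.0330 ± 0.10378 → (-0.137, 0.071).

(-0.137, 0.071)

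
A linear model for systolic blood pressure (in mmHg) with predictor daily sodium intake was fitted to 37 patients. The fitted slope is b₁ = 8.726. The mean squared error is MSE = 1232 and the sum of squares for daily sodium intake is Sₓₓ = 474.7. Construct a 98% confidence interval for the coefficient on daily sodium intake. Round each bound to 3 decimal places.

SE(b₁) = √(MSE/Sₓₓ) = √(1232/474.7) = 1.611.
df = n − 2 = 35.
t* = t_{0.01, 35} = 2.437723.
Margin = t* × SE = 2.437723 × 1.611 = 3.92717.
CI: 8.726 ± 3.92717 → (4.799, 12.653).
With 98% confidence, each one-unit increase in daily sodium intake is associated with a change of between 4.799 and 12.653 mmHg in systolic blood pressure.

(4.799, 12.653)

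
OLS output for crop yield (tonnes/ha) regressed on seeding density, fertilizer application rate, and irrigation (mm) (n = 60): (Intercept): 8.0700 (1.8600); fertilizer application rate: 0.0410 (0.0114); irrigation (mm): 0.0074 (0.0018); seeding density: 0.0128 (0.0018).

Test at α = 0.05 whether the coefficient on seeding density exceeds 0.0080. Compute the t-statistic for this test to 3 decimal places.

Read off: b = 0.0128, SE = 0.0018 for seeding density.
H₀: β₁ = 0.0080 vs H₁: β₁ > 0.0080.
t = (0.0128 − 0.0080) / 0.0018 = 2.667.
df = n − k − 1 = 60 − 3 − 1 = 56.
One-sided p ≈ 0.0050, which is < 0.05, so reject H₀.
There is evidence that the true slope on seeding density exceeds 0.0080 tonnes/ha per unit, holding the other predictors fixed.

t = 2.667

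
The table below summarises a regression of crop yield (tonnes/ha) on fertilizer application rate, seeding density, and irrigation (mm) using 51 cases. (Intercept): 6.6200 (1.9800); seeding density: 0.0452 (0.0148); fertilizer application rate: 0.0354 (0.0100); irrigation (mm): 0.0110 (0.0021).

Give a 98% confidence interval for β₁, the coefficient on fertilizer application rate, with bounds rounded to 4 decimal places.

Read off: b = 0.0354, SE = 0.0100 for fertilizer application rate.
df = n − k − 1 = 51 − 3 − 1 = 47.
t* = t_{0.01, 47} = 2.408345.
Margin = t* × SE = 2.408345 × 0.0100 = 0.024083.
CI: 0.0354 ± 0.024083 → (0.0113, 0.0595).

(0.0113, 0.0595)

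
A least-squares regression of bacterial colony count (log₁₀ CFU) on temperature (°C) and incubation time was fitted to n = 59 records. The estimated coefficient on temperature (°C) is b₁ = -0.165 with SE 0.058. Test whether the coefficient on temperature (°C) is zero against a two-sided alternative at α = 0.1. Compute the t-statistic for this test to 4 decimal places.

H₀: β₁ = 0 vs H₁: β₁ ≠ 0.
t = (b₁ − β₁⁰)/SE = -0.165 / 0.058 = -2.8448.
df = n − k − 1 = 59 − 2 − 1 = 56.
Two-sided p ≈ 0.0062, which is < 0.1, so reject H₀.
There is evidence that temperature (°C) is associated with bacterial colony count, holding the other predictors fixed.

t = -2.8448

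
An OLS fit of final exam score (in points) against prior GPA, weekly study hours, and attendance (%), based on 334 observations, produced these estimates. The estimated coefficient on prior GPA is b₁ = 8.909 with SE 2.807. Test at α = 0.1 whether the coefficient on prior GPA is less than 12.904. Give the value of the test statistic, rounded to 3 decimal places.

H₀: β₁ = 12.904 vs H₁: β₁ < 12.904.
t = (b₁ − β₁⁰)/SE = (8.909 − 12.904) / 2.807 = -1.423.
df = n − k − 1 = 334 − 3 − 1 = 330.
One-sided p ≈ 0.0778, which is < 0.1, so reject H₀.
There is evidence that the true slope on prior GPA is below 12.904 points per unit, holding the other predictors fixed.

t = -1.423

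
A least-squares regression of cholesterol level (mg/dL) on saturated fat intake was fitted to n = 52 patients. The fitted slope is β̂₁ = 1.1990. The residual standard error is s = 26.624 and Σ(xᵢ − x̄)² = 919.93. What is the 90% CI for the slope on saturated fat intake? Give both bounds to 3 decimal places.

SE(β̂₁) = s/√Sₓₓ = 26.624/√919.93 = 0.877801.
df = n − 2 = 50.
t* = t_{0.05, 50} = 1.675905.
Margin = t* × SE = 1.675905 × 0.877801 = 1.47111.
CI: 1.1990 ± 1.47111 → (-0.272, 2.670).
With 90% confidence, each one-unit increase in saturated fat intake is associated with a change of between -0.272 and 2.670 mg/dL in cholesterol level.

(-0.272, 2.670)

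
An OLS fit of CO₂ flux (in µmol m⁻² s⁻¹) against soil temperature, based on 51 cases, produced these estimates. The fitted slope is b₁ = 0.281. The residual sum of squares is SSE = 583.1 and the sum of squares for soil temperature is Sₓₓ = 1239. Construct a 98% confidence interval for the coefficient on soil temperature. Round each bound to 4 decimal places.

MSE = SSE/(n − 2) = 583.1/49 = 11.9.
SE(b₁) = √(MSE/Sₓₓ) = √(11.9/1239) = 0.0980027.
df = n − 2 = 49.
t* = t_{0.01, 49} = 2.404892.
Margin = t* × SE = 2.404892 × 0.0980027 = 0.235686.
CI: 0.281 ± 0.235686 → (0.0453, 0.5167).
With 98% confidence, each one-unit increase in soil temperature is associated with a change of between 0.0453 and 0.5167 µmol m⁻² s⁻¹ in CO₂ flux.

(0.0453, 0.5167)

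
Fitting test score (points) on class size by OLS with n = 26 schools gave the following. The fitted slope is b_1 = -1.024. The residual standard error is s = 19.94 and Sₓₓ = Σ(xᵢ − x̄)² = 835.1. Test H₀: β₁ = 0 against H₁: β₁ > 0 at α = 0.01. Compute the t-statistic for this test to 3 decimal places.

SE(b_1) = s/√Sₓₓ = 19.94/√835.1 = 0.690011.
t = -1.024 / 0.690011 = -1.484.
df = n − 2 = 24.
One-sided p ≈ 0.9246, which is ≥ 0.01, so fail to reject H₀.
The data do not give significant evidence that the true slope on class size is positive.

t = -1.484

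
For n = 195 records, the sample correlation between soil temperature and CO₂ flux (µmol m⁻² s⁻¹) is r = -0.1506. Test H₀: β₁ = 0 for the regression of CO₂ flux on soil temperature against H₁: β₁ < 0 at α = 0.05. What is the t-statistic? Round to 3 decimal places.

t = -2.116

t = r·√(n − 2)/√(1 − r²) = -0.1506·√193/√0.97732 = -2.116.
df = n − 2 = 193.
One-sided p ≈ 0.0178, which is < 0.05, so reject H₀.
There is evidence of a linear association between soil temperature and CO₂ flux.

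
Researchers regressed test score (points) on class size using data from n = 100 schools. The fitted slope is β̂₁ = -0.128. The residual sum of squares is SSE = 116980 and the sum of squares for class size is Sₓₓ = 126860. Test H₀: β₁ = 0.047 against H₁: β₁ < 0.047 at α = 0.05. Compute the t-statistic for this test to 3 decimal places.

MSE = SSE/(n − 2) = 116980/98 = 1193.67.
SE(β̂₁) = √(MSE/Sₓₓ) = √(1193.67/126860) = 0.0970019.
t = (-0.128 − 0.047) / 0.0970019 = -1.804.
df = n − 2 = 98.
One-sided p ≈ 0.0371, which is < 0.05, so reject H₀.
There is evidence that the true slope on class size is below 0.047 points per unit.

t = -1.804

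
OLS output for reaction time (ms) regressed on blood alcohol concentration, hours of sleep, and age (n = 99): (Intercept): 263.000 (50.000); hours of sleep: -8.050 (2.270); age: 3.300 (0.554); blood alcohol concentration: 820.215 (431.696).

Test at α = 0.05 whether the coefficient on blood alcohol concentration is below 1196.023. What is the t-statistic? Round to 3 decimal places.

Read off: b = 820.215, SE = 431.696 for blood alcohol concentration.
H₀: β₁ = 1196.023 vs H₁: β₁ < 1196.023.
t = (820.215 − 1196.023) / 431.696 = -0.871.
df = n − k − 1 = 99 − 3 − 1 = 95.
One-sided p ≈ 0.1931, which is ≥ 0.05, so fail to reject H₀.
The data do not give significant evidence that the true slope on blood alcohol concentration is below 1196.023 ms per unit, holding the other predictors fixed.

t = -0.871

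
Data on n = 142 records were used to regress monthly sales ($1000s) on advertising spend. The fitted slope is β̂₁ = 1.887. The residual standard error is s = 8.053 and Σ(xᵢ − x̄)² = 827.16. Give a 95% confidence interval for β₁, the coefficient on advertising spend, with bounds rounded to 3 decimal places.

(1.333, 2.441)

SE(β̂₁) = s/√Sₓₓ = 8.053/√827.16 = 0.280003.
df = n − 2 = 140.
t* = t_{0.025, 140} = 1.977054.
Margin = t* × SE = 1.977054 × 0.280003 = 0.55358.
CI: 1.887 ± 0.55358 → (1.333, 2.441).
With 95% confidence, each one-unit increase in advertising spend is associated with a change of between 1.333 and 2.441 $1000s in monthly sales.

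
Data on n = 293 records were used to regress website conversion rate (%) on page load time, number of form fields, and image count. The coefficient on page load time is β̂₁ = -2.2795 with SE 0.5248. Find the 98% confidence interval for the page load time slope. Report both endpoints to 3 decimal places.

(-3.507, -1.052)

df = n − k − 1 = 293 − 3 − 1 = 289.
t* = t_{0.01, 289} = 2.33932.
Margin = t* × SE = 2.33932 × 0.5248 = 1.22768.
CI: -2.2795 ± 1.22768 → (-3.507, -1.052).
With 98% confidence, each one-unit increase in page load time is associated with a change of between -3.507 and -1.052 % in website conversion rate, holding the other predictors fixed.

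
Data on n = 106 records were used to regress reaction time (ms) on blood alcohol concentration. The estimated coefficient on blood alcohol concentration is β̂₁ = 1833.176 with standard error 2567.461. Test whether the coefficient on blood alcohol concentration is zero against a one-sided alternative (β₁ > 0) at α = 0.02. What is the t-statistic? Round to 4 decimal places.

t = 0.7140

H₀: β₁ = 0 vs H₁: β₁ > 0.
t = (β̂₁ − β₁⁰)/SE = 1833.176 / 2567.461 = 0.7140.
df = n − 2 = 106 − 2 = 104.
One-sided p ≈ 0.2384, which is ≥ 0.02, so fail to reject H₀.
The data do not give significant evidence that the true slope on blood alcohol concentration is positive.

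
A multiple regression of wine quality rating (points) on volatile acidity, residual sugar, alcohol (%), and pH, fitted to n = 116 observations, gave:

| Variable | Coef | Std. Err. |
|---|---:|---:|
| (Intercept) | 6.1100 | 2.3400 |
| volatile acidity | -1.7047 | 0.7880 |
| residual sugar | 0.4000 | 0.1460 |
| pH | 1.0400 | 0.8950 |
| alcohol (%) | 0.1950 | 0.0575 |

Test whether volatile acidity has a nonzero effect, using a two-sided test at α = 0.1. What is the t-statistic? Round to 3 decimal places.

Read off: b = -1.7047, SE = 0.7880 for volatile acidity.
H₀: β₁ = 0 vs H₁: β₁ ≠ 0.
t = -1.7047 / 0.7880 = -2.163.
df = n − k − 1 = 116 − 4 − 1 = 111.
Two-sided p ≈ 0.0327, which is < 0.1, so reject H₀.
There is evidence that volatile acidity is associated with wine quality rating, holding the other predictors fixed.

t = -2.163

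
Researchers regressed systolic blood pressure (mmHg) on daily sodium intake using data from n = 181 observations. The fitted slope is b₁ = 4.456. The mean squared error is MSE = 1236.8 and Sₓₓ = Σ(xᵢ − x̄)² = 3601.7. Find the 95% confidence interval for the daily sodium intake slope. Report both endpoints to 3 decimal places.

(3.300, 5.612)

SE(b₁) = √(MSE/Sₓₓ) = √(1236.8/3601.7) = 0.585998.
df = n − 2 = 179.
t* = t_{0.025, 179} = 1.973305.
Margin = t* × SE = 1.973305 × 0.585998 = 1.15635.
CI: 4.456 ± 1.15635 → (3.300, 5.612).
With 95% confidence, each one-unit increase in daily sodium intake is associated with a change of between 3.300 and 5.612 mmHg in systolic blood pressure.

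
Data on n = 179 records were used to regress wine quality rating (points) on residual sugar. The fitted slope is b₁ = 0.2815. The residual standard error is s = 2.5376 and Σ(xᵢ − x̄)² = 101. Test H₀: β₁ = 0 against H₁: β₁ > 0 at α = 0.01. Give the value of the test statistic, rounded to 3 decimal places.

SE(b₁) = s/√Sₓₓ = 2.5376/√101 = 0.252501.
t = 0.2815 / 0.252501 = 1.115.
df = n − 2 = 177.
One-sided p ≈ 0.1332, which is ≥ 0.01, so fail to reject H₀.
The data do not give significant evidence that the true slope on residual sugar is positive.

t = 1.115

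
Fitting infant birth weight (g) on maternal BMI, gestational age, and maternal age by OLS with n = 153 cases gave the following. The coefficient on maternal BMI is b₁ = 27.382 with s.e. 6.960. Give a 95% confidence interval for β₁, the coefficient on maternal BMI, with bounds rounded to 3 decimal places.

(13.629, 41.135)

df = n − k − 1 = 153 − 3 − 1 = 149.
t* = t_{0.025, 149} = 1.976013.
Margin = t* × SE = 1.976013 × 6.960 = 13.75305.
CI: 27.382 ± 13.75305 → (13.629, 41.135).
With 95% confidence, each one-unit increase in maternal BMI is associated with a change of between 13.629 and 41.135 g in infant birth weight, holding the other predictors fixed.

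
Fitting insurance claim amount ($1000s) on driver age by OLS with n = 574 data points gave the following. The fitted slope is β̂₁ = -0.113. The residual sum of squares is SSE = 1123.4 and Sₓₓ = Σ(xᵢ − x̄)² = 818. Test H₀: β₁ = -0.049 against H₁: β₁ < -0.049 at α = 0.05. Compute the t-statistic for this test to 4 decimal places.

MSE = SSE/(n − 2) = 1123.4/572 = 1.96399.
SE(β̂₁) = √(MSE/Sₓₓ) = √(1.96399/818) = 0.0489996.
t = (-0.113 − (-0.049)) / 0.0489996 = -1.3061.
df = n − 2 = 572.
One-sided p ≈ 0.0960, which is ≥ 0.05, so fail to reject H₀.
The data do not give significant evidence that the true slope on driver age is below -0.049 $1000s per unit.

t = -1.3061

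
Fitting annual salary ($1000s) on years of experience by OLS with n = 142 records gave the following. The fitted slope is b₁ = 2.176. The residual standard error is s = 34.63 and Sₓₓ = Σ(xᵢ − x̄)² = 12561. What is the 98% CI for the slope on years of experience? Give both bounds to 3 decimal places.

(1.449, 2.903)

SE(b₁) = s/√Sₓₓ = 34.63/√12561 = 0.308987.
df = n − 2 = 140.
t* = t_{0.01, 140} = 2.353278.
Margin = t* × SE = 2.353278 × 0.308987 = 0.72713.
CI: 2.176 ± 0.72713 → (1.449, 2.903).
With 98% confidence, each one-unit increase in years of experience is associated with a change of between 1.449 and 2.903 $1000s in annual salary.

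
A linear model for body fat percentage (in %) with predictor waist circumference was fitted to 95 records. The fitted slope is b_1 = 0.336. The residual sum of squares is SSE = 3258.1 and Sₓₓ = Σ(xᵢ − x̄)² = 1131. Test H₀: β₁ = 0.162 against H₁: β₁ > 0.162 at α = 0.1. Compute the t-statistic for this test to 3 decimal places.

MSE = SSE/(n − 2) = 3258.1/93 = 35.0333.
SE(b_1) = √(MSE/Sₓₓ) = √(35.0333/1131) = 0.175999.
t = (0.336 − 0.162) / 0.175999 = 0.989.
df = n − 2 = 93.
One-sided p ≈ 0.1627, which is ≥ 0.1, so fail to reject H₀.
The data do not give significant evidence that the true slope on waist circumference exceeds 0.162 % per unit.

t = 0.989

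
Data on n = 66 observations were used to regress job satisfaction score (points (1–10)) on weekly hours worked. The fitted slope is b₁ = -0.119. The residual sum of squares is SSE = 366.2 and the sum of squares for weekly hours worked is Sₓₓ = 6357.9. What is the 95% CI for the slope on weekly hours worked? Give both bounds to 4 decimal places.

(-0.1789, -0.0591)

MSE = SSE/(n − 2) = 366.2/64 = 5.72187.
SE(b₁) = √(MSE/Sₓₓ) = √(5.72187/6357.9) = 0.0299994.
df = n − 2 = 64.
t* = t_{0.025, 64} = 1.99773.
Margin = t* × SE = 1.99773 × 0.0299994 = 0.059931.
CI: -0.119 ± 0.059931 → (-0.1789, -0.0591).
With 95% confidence, each one-unit increase in weekly hours worked is associated with a change of between -0.1789 and -0.0591 points (1–10) in job satisfaction score.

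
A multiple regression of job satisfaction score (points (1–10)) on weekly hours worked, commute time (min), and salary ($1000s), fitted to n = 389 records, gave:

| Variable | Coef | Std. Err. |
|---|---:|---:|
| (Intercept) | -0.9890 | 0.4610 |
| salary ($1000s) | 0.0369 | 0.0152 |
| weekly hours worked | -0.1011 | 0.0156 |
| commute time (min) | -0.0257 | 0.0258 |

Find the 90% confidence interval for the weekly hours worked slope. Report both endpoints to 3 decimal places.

(-0.127, -0.075)

Read off: b = -0.1011, SE = 0.0156 for weekly hours worked.
df = n − k − 1 = 389 − 3 − 1 = 385.
t* = t_{0.05, 385} = 1.648821.
Margin = t* × SE = 1.648821 × 0.0156 = 0.02572.
CI: -0.1011 ± 0.02572 → (-0.127, -0.075).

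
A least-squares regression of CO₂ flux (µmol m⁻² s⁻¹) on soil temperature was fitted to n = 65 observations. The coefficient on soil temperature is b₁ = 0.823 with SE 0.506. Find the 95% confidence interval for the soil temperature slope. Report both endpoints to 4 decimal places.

(-0.1882, 1.8342)

df = n − 2 = 65 − 2 = 63.
t* = t_{0.025, 63} = 1.998341.
Margin = t* × SE = 1.998341 × 0.506 = 1.011160.
CI: 0.823 ± 1.011160 → (-0.1882, 1.8342).
With 95% confidence, each one-unit increase in soil temperature is associated with a change of between -0.1882 and 1.8342 µmol m⁻² s⁻¹ in CO₂ flux.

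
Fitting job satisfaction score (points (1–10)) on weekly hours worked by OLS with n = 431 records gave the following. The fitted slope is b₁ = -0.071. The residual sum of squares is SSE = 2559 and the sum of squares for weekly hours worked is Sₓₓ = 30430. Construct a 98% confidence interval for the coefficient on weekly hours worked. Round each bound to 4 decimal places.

(-0.1037, -0.0383)

MSE = SSE/(n − 2) = 2559/429 = 5.96503.
SE(b₁) = √(MSE/Sₓₓ) = √(5.96503/30430) = 0.0140009.
df = n − 2 = 429.
t* = t_{0.01, 429} = 2.335072.
Margin = t* × SE = 2.335072 × 0.0140009 = 0.032693.
CI: -0.071 ± 0.032693 → (-0.1037, -0.0383).
With 98% confidence, each one-unit increase in weekly hours worked is associated with a change of between -0.1037 and -0.0383 points (1–10) in job satisfaction score.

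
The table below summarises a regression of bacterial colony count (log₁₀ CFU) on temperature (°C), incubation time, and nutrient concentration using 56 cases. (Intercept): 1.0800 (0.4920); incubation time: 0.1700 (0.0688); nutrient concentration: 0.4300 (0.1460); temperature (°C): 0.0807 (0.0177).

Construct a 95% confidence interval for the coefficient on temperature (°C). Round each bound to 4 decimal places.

(0.0452, 0.1162)

Read off: b = 0.0807, SE = 0.0177 for temperature (°C).
df = n − k − 1 = 56 − 3 − 1 = 52.
t* = t_{0.025, 52} = 2.006647.
Margin = t* × SE = 2.006647 × 0.0177 = 0.035518.
CI: 0.0807 ± 0.035518 → (0.0452, 0.1162).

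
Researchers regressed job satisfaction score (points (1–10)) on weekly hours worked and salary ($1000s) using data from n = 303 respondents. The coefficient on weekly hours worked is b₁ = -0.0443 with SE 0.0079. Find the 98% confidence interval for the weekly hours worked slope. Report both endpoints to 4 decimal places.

df = n − k − 1 = 303 − 2 − 1 = 300.
t* = t_{0.01, 300} = 2.338842.
Margin = t* × SE = 2.338842 × 0.0079 = 0.018477.
CI: -0.0443 ± 0.018477 → (-0.0628, -0.0258).
With 98% confidence, each one-unit increase in weekly hours worked is associated with a change of between -0.0628 and -0.0258 points (1–10) in job satisfaction score, holding the other predictors fixed.

(-0.0628, -0.0258)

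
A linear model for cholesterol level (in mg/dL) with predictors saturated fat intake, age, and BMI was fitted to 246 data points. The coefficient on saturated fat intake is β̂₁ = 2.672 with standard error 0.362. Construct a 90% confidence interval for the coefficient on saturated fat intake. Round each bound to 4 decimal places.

df = n − k − 1 = 246 − 3 − 1 = 242.
t* = t_{0.05, 242} = 1.651175.
Margin = t* × SE = 1.651175 × 0.362 = 0.597725.
CI: 2.672 ± 0.597725 → (2.0743, 3.2697).
With 90% confidence, each one-unit increase in saturated fat intake is associated with a change of between 2.0743 and 3.2697 mg/dL in cholesterol level, holding the other predictors fixed.

(2.0743, 3.2697)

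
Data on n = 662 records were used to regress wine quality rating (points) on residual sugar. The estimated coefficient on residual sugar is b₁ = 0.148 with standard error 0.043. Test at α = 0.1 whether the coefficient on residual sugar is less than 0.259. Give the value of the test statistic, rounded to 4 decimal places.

H₀: β₁ = 0.259 vs H₁: β₁ < 0.259.
t = (b₁ − β₁⁰)/SE = (0.148 − 0.259) / 0.043 = -2.5814.
df = n − 2 = 662 − 2 = 660.
One-sided p ≈ 0.0050, which is < 0.1, so reject H₀.
There is evidence that the true slope on residual sugar is below 0.259 points per unit.

t = -2.5814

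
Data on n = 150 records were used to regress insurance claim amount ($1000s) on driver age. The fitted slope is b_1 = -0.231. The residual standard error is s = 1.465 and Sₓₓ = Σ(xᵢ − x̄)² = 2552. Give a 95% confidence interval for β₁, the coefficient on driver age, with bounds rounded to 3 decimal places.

SE(b_1) = s/√Sₓₓ = 1.465/√2552 = 0.029.
df = n − 2 = 148.
t* = t_{0.025, 148} = 1.976122.
Margin = t* × SE = 1.976122 × 0.029 = 0.05731.
CI: -0.231 ± 0.05731 → (-0.288, -0.174).
With 95% confidence, each one-unit increase in driver age is associated with a change of between -0.288 and -0.174 $1000s in insurance claim amount.

(-0.288, -0.174)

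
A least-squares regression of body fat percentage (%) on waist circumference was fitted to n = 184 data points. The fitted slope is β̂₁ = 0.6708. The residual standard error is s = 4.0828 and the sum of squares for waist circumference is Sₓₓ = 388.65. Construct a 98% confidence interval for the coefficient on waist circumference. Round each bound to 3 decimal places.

(0.185, 1.157)

SE(β̂₁) = s/√Sₓₓ = 4.0828/√388.65 = 0.207099.
df = n − 2 = 182.
t* = t_{0.01, 182} = 2.347011.
Margin = t* × SE = 2.347011 × 0.207099 = 0.48606.
CI: 0.6708 ± 0.48606 → (0.185, 1.157).
With 98% confidence, each one-unit increase in waist circumference is associated with a change of between 0.185 and 1.157 % in body fat percentage.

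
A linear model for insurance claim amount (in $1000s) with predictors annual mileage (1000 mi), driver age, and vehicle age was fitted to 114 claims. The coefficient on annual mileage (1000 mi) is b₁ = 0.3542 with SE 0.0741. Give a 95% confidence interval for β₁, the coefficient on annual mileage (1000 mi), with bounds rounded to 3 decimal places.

df = n − k − 1 = 114 − 3 − 1 = 110.
t* = t_{0.025, 110} = 1.981765.
Margin = t* × SE = 1.981765 × 0.0741 = 0.14685.
CI: 0.3542 ± 0.14685 → (0.207, 0.501).
With 95% confidence, each one-unit increase in annual mileage (1000 mi) is associated with a change of between 0.207 and 0.501 $1000s in insurance claim amount, holding the other predictors fixed.

(0.207, 0.501)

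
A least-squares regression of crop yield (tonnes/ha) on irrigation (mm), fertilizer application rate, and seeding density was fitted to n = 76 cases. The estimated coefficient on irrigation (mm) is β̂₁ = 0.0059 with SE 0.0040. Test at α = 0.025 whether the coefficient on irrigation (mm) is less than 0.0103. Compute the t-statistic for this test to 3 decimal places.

t = -1.100

H₀: β₁ = 0.0103 vs H₁: β₁ < 0.0103.
t = (β̂₁ − β₁⁰)/SE = (0.0059 − 0.0103) / 0.0040 = -1.100.
df = n − k − 1 = 76 − 3 − 1 = 72.
One-sided p ≈ 0.1375, which is ≥ 0.025, so fail to reject H₀.
The data do not give significant evidence that the true slope on irrigation (mm) is below 0.0103 tonnes/ha per unit, holding the other predictors fixed.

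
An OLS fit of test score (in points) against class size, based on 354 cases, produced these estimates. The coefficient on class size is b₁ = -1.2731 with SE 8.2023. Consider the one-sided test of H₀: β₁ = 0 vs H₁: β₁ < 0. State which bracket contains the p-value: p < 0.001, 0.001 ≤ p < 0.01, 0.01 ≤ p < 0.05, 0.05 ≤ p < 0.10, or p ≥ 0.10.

p ≥ 0.10

t = -1.2731 / 8.2023 = -0.155.
df = n − 2 = 354 − 2 = 352.
One-sided p = P(T_{352} < t) ≈ 0.4384.
So p ≥ 0.10.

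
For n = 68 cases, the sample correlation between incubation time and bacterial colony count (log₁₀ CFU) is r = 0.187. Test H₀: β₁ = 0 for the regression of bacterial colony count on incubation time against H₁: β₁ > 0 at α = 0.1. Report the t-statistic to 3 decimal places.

t = 1.546

t = r·√(n − 2)/√(1 − r²) = 0.187·√66/√0.965031 = 1.546.
df = n − 2 = 66.
One-sided p ≈ 0.0634, which is < 0.1, so reject H₀.
There is evidence of a linear association between incubation time and bacterial colony count.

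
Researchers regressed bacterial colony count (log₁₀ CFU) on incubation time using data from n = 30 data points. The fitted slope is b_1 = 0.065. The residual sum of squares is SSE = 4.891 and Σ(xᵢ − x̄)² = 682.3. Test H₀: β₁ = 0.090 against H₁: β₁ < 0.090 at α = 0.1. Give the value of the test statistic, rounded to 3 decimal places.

t = -1.562

MSE = SSE/(n − 2) = 4.891/28 = 0.174679.
SE(b_1) = √(MSE/Sₓₓ) = √(0.174679/682.3) = 0.0160004.
t = (0.065 − 0.090) / 0.0160004 = -1.562.
df = n − 2 = 28.
One-sided p ≈ 0.0647, which is < 0.1, so reject H₀.
There is evidence that the true slope on incubation time is below 0.090 log₁₀ CFU per unit.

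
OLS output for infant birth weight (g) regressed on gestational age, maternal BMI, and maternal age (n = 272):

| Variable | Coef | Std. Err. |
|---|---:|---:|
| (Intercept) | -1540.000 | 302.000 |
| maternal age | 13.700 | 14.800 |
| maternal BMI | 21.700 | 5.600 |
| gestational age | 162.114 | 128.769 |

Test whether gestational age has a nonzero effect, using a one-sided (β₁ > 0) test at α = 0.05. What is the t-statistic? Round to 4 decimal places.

t = 1.2590

Read off: b = 162.114, SE = 128.769 for gestational age.
H₀: β₁ = 0 vs H₁: β₁ > 0.
t = 162.114 / 128.769 = 1.2590.
df = n − k − 1 = 272 − 3 − 1 = 268.
One-sided p ≈ 0.1046, which is ≥ 0.05, so fail to reject H₀.
The data do not give significant evidence that the true slope on gestational age is positive, holding the other predictors fixed.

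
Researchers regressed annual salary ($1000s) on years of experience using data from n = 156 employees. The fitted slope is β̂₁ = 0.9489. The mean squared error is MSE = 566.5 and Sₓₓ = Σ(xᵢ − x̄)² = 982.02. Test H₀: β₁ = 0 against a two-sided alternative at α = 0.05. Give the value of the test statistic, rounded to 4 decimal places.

SE(β̂₁) = √(MSE/Sₓₓ) = √(566.5/982.02) = 0.759521.
t = 0.9489 / 0.759521 = 1.2493.
df = n − 2 = 154.
Two-sided p ≈ 0.2134, which is ≥ 0.05, so fail to reject H₀.
The data do not give significant evidence of an association between years of experience and annual salary.

t = 1.2493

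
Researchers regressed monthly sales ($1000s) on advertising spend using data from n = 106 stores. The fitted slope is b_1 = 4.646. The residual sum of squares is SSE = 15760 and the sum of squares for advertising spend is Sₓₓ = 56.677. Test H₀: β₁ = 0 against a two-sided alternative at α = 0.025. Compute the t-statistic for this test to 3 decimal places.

MSE = SSE/(n − 2) = 15760/104 = 151.538.
SE(b_1) = √(MSE/Sₓₓ) = √(151.538/56.677) = 1.63515.
t = 4.646 / 1.63515 = 2.841.
df = n − 2 = 104.
Two-sided p ≈ 0.0054, which is < 0.025, so reject H₀.
There is evidence that advertising spend is associated with monthly sales.

t = 2.841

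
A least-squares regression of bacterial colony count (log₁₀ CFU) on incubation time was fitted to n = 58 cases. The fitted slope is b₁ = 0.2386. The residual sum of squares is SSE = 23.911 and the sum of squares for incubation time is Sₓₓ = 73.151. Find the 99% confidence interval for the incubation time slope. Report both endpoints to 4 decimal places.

MSE = SSE/(n − 2) = 23.911/56 = 0.426982.
SE(b₁) = √(MSE/Sₓₓ) = √(0.426982/73.151) = 0.0764002.
df = n − 2 = 56.
t* = t_{0.005, 56} = 2.666512.
Margin = t* × SE = 2.666512 × 0.0764002 = 0.203722.
CI: 0.2386 ± 0.203722 → (0.0349, 0.4423).
With 99% confidence, each one-unit increase in incubation time is associated with a change of between 0.0349 and 0.4423 log₁₀ CFU in bacterial colony count.

(0.0349, 0.4423)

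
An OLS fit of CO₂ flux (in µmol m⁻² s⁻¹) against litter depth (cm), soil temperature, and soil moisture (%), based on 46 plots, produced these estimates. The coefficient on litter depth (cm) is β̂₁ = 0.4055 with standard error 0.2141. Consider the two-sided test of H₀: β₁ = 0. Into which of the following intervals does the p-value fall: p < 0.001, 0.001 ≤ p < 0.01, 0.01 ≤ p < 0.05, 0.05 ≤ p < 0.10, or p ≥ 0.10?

0.05 ≤ p < 0.10

t = 0.4055 / 0.2141 = 1.894.
df = n − k − 1 = 46 − 3 − 1 = 42.
Two-sided p = 2·P(T_{42} > |t|) ≈ 0.0651.
So 0.05 ≤ p < 0.10.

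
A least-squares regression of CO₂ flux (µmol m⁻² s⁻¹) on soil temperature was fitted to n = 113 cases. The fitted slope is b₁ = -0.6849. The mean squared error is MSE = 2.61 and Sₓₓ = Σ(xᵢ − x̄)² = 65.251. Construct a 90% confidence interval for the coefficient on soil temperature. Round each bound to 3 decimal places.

SE(b₁) = √(MSE/Sₓₓ) = √(2.61/65.251) = 0.199998.
df = n − 2 = 111.
t* = t_{0.05, 111} = 1.658697.
Margin = t* × SE = 1.658697 × 0.199998 = 0.33174.
CI: -0.6849 ± 0.33174 → (-1.017, -0.353).
With 90% confidence, each one-unit increase in soil temperature is associated with a change of between -1.017 and -0.353 µmol m⁻² s⁻¹ in CO₂ flux.

(-1.017, -0.353)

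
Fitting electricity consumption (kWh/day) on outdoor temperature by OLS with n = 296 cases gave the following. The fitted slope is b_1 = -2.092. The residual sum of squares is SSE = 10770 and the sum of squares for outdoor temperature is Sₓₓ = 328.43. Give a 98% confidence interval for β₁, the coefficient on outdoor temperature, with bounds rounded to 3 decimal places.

(-2.873, -1.311)

MSE = SSE/(n − 2) = 10770/294 = 36.6327.
SE(b_1) = √(MSE/Sₓₓ) = √(36.6327/328.43) = 0.333974.
df = n − 2 = 294.
t* = t_{0.01, 294} = 2.339098.
Margin = t* × SE = 2.339098 × 0.333974 = 0.78120.
CI: -2.092 ± 0.78120 → (-2.873, -1.311).
With 98% confidence, each one-unit increase in outdoor temperature is associated with a change of between -2.873 and -1.311 kWh/day in electricity consumption.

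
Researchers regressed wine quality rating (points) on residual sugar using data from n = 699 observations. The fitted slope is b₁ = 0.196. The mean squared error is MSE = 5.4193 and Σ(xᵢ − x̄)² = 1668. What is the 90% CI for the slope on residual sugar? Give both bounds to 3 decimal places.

(0.102, 0.290)

SE(b₁) = √(MSE/Sₓₓ) = √(5.4193/1668) = 0.0569998.
df = n − 2 = 697.
t* = t_{0.05, 697} = 1.647043.
Margin = t* × SE = 1.647043 × 0.0569998 = 0.09388.
CI: 0.196 ± 0.09388 → (0.102, 0.290).
With 90% confidence, each one-unit increase in residual sugar is associated with a change of between 0.102 and 0.290 points in wine quality rating.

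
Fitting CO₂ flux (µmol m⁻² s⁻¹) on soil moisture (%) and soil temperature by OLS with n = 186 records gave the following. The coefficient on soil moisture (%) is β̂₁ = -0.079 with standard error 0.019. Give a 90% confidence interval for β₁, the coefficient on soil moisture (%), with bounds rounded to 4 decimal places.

(-0.1104, -0.0476)

df = n − k − 1 = 186 − 2 − 1 = 183.
t* = t_{0.05, 183} = 1.653223.
Margin = t* × SE = 1.653223 × 0.019 = 0.031411.
CI: -0.079 ± 0.031411 → (-0.1104, -0.0476).
With 90% confidence, each one-unit increase in soil moisture (%) is associated with a change of between -0.1104 and -0.0476 µmol m⁻² s⁻¹ in CO₂ flux, holding the other predictors fixed.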